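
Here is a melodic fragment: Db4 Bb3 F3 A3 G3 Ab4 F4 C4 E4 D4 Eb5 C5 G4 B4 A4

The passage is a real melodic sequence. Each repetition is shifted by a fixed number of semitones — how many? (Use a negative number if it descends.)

With a 5-note motive the entries are Db4, Ab4, Eb5, each up a 5th from the previous.
Db4 to Ab4 spans +7 semitones.

7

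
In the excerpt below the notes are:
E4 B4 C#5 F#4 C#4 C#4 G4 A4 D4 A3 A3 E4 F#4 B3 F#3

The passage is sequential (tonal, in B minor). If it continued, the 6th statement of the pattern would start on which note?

Unit = 5 notes; the statements start on E4, C#4, A3, moving down a 3rd each time.
Continuing: F#3 → D3 → B2. Statement 6 starts on B2.

B2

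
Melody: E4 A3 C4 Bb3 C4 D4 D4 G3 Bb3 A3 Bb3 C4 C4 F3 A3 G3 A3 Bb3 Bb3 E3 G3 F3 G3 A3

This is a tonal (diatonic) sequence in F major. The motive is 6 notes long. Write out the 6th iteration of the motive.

The 6-note cells begin on E4, D4, C4, Bb3 — each down a 2nd from the last.
Carrying on: A3 → G3.
Statement 6 starts on G3 and keeps the same diatonic contour: G3 C3 E3 D3 E3 F3.

G3 C3 E3 D3 E3 F3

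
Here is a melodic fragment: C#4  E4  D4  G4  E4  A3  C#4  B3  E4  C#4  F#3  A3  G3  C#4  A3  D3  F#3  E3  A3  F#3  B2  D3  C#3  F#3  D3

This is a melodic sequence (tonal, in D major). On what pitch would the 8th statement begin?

Unit = 5 notes; the statements start on C#4, A3, F#3, D3, B2, moving down a 3rd each time.
Continuing: G2 → E2 → C#2. Statement 8 starts on C#2.

C#2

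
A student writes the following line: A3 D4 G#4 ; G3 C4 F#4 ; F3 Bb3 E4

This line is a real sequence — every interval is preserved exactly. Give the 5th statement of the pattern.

Db3 Gb3 C4

Taking 3-note groups, the heads are A3, G3, F3: the pattern moves down a 2nd.
Carrying on: Eb3 → Db3.
So cell 5 is Db3 Gb3 C4.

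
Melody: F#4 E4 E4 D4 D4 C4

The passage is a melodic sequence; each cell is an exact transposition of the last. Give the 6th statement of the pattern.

Ab3 Gb3

Taking 2-note groups, the heads are F#4, E4, D4: the pattern moves down a 2nd.
Extending down a 2nd: C4 → Bb3 → Ab3.
So cell 6 is Ab3 Gb3.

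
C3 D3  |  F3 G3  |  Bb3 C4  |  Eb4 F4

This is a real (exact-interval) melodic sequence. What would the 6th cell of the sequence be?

Unit = 2 notes; the statements start on C3, F3, Bb3, Eb4, moving up a 4th each time.
Continuing the starts: Ab4 → Db5.
Statement 6 starts on Db5 and keeps the same exact contour: Db5 Eb5.

Db5 Eb5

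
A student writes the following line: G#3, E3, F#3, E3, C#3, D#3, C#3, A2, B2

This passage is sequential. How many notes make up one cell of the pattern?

9 notes total. Splitting into 3 groups of 3:
G#3 E3 F#3 | E3 C#3 D#3 | C#3 A2 B2
Every group is a transposition down a 3rd of the one before; no shorter unit works.

3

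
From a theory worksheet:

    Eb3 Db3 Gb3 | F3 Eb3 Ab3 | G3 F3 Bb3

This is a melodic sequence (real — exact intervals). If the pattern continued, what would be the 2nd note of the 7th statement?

Grouping in 3s, the 2nd note of each cell is Db3, Eb3, F3.
Carrying that up a 2nd forward: G3 → A3 → B3 → C#4.

C#4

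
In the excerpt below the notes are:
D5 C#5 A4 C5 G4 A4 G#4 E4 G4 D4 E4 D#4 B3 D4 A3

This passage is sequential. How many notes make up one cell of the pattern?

There are 15 notes; a 5-note unit gives 3 cells:
D5 C#5 A4 C5 G4 | A4 G#4 E4 G4 D4 | E4 D#4 B3 D4 A3
Each cell is the previous one down a 4th — so the unit is 5 notes.

5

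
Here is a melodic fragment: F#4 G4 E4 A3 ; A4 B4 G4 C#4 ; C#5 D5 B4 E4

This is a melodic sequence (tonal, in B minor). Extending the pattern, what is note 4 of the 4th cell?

The unit is 4 notes. Position-4 pitches of the 3 shown cells: A3, C#4, E4.
Each moves up a 3rd; the next is G4.

G4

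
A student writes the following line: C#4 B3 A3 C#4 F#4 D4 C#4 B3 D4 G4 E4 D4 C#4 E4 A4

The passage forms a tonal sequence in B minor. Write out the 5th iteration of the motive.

G4 F#4 E4 G4 C#5

Taking 5-note groups, the heads are C#4, D4, E4: the pattern moves up a 2nd.
Extending up a 2nd: F#4 → G4.
So cell 5 is G4 F#4 E4 G4 C#5.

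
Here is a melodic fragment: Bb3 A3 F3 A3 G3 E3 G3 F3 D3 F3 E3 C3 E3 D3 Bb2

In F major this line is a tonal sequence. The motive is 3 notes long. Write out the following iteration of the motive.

Unit = 3 notes; the statements start on Bb3, A3, G3, F3, E3, moving down a 2nd each time.
From D3 the diatonic shape gives D3 C3 A2.

D3 C3 A2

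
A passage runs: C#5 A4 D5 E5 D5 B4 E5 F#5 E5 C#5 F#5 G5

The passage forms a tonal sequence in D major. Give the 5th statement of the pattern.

Unit = 4 notes; the statements start on C#5, D5, E5, moving up a 2nd each time.
Extending up a 2nd: F#5 → G5.
Statement 5 starts on G5 and keeps the same diatonic contour: G5 E5 A5 B5.

G5 E5 A5 B5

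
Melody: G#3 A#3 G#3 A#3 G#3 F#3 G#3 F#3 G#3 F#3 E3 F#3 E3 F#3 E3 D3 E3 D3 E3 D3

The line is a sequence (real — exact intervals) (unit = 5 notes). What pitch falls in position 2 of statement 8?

Ab2

Grouping in 5s, the 2nd note of each cell is A#3, G#3, F#3, E3.
Each moves down a 2nd. Continuing: D3 → C3 → Bb2 → Ab2.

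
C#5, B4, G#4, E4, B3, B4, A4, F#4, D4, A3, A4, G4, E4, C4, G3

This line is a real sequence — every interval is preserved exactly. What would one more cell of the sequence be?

Taking 5-note groups, the heads are C#5, B4, A4: the pattern moves down a 2nd.
So cell 4 is G4 F4 D4 Bb3 F3.

G4 F4 D4 Bb3 F3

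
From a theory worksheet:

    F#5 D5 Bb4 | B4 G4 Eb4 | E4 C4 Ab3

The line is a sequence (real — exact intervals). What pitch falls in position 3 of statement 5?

Grouping in 3s, the 3rd note of each cell is Bb4, Eb4, Ab3.
Extending down a 5th: Db3 → Gb2.

Gb2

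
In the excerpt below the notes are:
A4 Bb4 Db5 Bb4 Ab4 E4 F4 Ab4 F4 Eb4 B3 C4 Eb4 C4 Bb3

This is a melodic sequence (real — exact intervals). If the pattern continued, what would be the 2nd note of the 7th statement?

With 5-note cells, note 2 of each statement runs Bb4, F4, C4.
Extending down a 4th: G3 → D3 → A2 → E2.

E2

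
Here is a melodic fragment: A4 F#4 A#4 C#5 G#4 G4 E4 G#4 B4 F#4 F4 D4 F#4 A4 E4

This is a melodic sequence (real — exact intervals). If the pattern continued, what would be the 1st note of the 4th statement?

Grouping in 5s, the 1st note of each cell is A4, G4, F4.
From F4, down a 2nd gives Eb4.

Eb4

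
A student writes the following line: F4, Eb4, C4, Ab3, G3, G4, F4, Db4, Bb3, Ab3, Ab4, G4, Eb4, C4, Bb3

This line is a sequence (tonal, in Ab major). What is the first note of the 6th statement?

Db5

The 5-note cells begin on F4, G4, Ab4 — each up a 2nd from the last.
Continuing: Bb4 → C5 → Db5. Statement 6 starts on Db5.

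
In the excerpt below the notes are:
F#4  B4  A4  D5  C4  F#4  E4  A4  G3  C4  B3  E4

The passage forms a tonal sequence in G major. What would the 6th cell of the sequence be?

E2 A2 G2 C3

With a 4-note motive the entries are F#4, C4, G3, each down a 4th from the previous.
Extending down a 4th: D3 → A2 → E2.
From E2 the diatonic shape gives E2 A2 G2 C3.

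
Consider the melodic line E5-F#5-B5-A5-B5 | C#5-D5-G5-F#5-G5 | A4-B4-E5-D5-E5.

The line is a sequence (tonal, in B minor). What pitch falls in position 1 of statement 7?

With 5-note cells, note 1 of each statement runs E5, C#5, A4.
Each moves down a 3rd. Continuing: F#4 → D4 → B3 → G3.

G3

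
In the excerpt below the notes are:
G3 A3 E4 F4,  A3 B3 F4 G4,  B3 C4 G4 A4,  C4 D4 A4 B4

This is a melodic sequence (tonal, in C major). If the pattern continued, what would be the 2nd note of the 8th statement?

The unit is 4 notes. Position-2 pitches of the 4 shown cells: A3, B3, C4, D4.
Carrying that up a 2nd forward: E4 → F4 → G4 → A4.

A4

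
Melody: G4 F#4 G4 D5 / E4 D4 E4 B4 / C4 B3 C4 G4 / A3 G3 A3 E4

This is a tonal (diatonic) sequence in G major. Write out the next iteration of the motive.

F#3 E3 F#3 C4

With a 4-note motive the entries are G4, E4, C4, A3, each down a 3rd from the previous.
Statement 5 starts on F#3 and keeps the same diatonic contour: F#3 E3 F#3 C4.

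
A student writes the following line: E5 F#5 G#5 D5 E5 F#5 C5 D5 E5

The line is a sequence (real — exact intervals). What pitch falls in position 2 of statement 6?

Ab4

With 3-note cells, note 2 of each statement runs F#5, E5, D5.
Each moves down a 2nd. Continuing: C5 → Bb4 → Ab4.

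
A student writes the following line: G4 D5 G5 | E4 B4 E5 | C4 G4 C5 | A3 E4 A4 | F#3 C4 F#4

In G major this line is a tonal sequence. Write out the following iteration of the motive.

D3 A3 D4

Taking 3-note groups, the heads are G4, E4, C4, A3, F#3: the pattern moves down a 3rd.
Statement 6 starts on D3 and keeps the same diatonic contour: D3 A3 D4.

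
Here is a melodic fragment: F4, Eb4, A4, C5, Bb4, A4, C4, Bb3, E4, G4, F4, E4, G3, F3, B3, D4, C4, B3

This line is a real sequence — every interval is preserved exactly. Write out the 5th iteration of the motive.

With a 6-note motive the entries are F4, C4, G3, each down a 4th from the previous.
Continuing the starts: D3 → A2.
So cell 5 is A2 G2 C#3 E3 D3 C#3.

A2 G2 C#3 E3 D3 C#3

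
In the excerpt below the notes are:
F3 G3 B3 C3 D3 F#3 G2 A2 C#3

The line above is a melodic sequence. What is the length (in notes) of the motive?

3

Try groups of 3 (3 cells in 9 notes):
F3 G3 B3 | C3 D3 F#3 | G2 A2 C#3
Every group is a transposition down a 4th of the one before; no shorter unit works.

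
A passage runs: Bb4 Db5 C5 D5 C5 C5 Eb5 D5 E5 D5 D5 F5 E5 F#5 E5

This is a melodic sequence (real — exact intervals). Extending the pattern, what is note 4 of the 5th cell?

A#5

Grouping in 5s, the 4th note of each cell is D5, E5, F#5.
Extending up a 2nd: G#5 → A#5.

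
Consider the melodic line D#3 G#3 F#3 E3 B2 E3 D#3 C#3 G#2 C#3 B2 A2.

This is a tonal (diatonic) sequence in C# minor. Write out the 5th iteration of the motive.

Taking 4-note groups, the heads are D#3, B2, G#2: the pattern moves down a 3rd.
Extending down a 3rd: E2 → C#2.
Statement 5 starts on C#2 and keeps the same diatonic contour: C#2 F#2 E2 D#2.

C#2 F#2 E2 D#2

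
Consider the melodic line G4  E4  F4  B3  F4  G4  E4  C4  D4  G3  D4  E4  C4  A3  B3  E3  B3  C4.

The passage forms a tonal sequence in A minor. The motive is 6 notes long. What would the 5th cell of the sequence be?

F3 D3 E3 A2 E3 F3

The 6-note cells begin on G4, E4, C4 — each down a 3rd from the last.
Continuing the starts: A3 → F3.
Statement 5 starts on F3 and keeps the same diatonic contour: F3 D3 E3 A2 E3 F3.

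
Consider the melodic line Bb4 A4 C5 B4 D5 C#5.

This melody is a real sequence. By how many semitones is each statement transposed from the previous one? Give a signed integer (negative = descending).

Taking 2-note groups, the heads are Bb4, C5, D5: the pattern moves up a 2nd.
Counting half-steps from Bb4 to C5: 2.

2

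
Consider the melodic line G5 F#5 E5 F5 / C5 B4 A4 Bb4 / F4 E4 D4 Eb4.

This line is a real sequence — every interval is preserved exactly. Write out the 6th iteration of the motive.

Unit = 4 notes; the statements start on G5, C5, F4, moving down a 5th each time.
Extending down a 5th: Bb3 → Eb3 → Ab2.
From Ab2 the exact shape gives Ab2 G2 F2 Gb2.

Ab2 G2 F2 Gb2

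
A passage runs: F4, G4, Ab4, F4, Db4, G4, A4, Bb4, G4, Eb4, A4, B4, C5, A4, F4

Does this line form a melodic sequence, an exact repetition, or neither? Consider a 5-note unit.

Each 5-note cell is the previous one transposed up a 2nd.

sequence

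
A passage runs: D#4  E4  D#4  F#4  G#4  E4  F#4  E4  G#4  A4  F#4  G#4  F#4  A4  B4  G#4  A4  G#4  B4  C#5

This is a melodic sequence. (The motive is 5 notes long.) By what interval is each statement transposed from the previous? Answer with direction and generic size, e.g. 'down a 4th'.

up a 2nd

With a 5-note motive the entries are D#4, E4, F#4, G#4, each up a 2nd from the previous.
From D#4 to E4: up a 2nd.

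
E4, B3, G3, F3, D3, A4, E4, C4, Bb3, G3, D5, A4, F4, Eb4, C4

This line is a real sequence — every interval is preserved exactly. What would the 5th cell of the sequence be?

C6 G5 Eb5 Db5 Bb4

Unit = 5 notes; the statements start on E4, A4, D5, moving up a 4th each time.
Extending up a 4th: G5 → C6.
Statement 5 starts on C6 and keeps the same exact contour: C6 G5 Eb5 Db5 Bb4.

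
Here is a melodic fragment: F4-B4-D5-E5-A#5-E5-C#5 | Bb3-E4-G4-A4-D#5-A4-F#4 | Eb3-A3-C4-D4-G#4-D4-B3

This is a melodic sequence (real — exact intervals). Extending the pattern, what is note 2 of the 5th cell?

Grouping in 7s, the 2nd note of each cell is B4, E4, A3.
Carrying that down a 5th forward: D3 → G2.

G2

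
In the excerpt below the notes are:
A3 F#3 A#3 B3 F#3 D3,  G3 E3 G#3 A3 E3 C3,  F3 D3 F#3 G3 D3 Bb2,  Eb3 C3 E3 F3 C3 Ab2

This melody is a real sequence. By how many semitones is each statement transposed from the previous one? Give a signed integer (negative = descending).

-2

The 6-note cells begin on A3, G3, F3, Eb3 — each down a 2nd from the last.
Counting half-steps from A3 to G3: -2.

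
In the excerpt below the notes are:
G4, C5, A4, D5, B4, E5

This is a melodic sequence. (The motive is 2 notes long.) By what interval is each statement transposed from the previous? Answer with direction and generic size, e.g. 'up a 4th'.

up a 2nd

Taking 2-note groups, the heads are G4, A4, B4: the pattern moves up a 2nd.
From G4 to A4: up a 2nd.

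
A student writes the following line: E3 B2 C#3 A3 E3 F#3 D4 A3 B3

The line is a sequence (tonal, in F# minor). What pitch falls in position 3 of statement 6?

With 3-note cells, note 3 of each statement runs C#3, F#3, B3.
Extending up a 4th: E4 → A4 → D5.

D5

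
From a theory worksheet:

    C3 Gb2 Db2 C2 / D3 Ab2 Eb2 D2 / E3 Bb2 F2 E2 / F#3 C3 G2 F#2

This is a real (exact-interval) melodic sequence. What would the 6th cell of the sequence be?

Taking 4-note groups, the heads are C3, D3, E3, F#3: the pattern moves up a 2nd.
Continuing the starts: G#3 → A#3.
From A#3 the exact shape gives A#3 E3 B2 A#2.

A#3 E3 B2 A#2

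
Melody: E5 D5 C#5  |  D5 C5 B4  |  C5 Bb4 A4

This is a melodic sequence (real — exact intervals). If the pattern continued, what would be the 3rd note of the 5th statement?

Grouping in 3s, the 3rd note of each cell is C#5, B4, A4.
Carrying that down a 2nd forward: G4 → F4.

F4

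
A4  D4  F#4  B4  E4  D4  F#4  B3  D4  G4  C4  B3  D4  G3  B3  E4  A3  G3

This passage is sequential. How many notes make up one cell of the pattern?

There are 18 notes; a 6-note unit gives 3 cells:
A4 D4 F#4 B4 E4 D4 | F#4 B3 D4 G4 C4 B3 | D4 G3 B3 E4 A3 G3
That's a consistent down a 3rd shift per cell, and no other grouping gives one.

6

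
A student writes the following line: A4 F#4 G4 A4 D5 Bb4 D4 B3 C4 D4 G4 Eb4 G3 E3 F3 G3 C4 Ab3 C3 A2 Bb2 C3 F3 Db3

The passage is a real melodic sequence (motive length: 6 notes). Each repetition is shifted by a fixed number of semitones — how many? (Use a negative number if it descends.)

-7

Taking 6-note groups, the heads are A4, D4, G3, C3: the pattern moves down a 5th.
Counting half-steps from A4 to D4: -7.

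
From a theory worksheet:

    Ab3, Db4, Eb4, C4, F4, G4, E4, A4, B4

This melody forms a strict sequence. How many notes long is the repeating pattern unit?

3

Try groups of 3 (3 cells in 9 notes):
Ab3 Db4 Eb4 | C4 F4 G4 | E4 A4 B4
Each cell is the previous one up a 3rd — so the unit is 3 notes.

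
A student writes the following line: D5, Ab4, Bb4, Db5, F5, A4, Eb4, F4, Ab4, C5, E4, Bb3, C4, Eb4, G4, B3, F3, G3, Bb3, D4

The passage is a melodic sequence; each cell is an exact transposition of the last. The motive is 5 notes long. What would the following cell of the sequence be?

F#3 C3 D3 F3 A3

Taking 5-note groups, the heads are D5, A4, E4, B3: the pattern moves down a 4th.
Statement 5 starts on F#3 and keeps the same exact contour: F#3 C3 D3 F3 A3.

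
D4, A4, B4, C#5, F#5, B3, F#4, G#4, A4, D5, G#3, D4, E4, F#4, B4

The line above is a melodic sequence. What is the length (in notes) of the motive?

5

15 notes total. Splitting into 3 groups of 5:
D4 A4 B4 C#5 F#5 | B3 F#4 G#4 A4 D5 | G#3 D4 E4 F#4 B4
Every group is a transposition down a 3rd of the one before; no shorter unit works.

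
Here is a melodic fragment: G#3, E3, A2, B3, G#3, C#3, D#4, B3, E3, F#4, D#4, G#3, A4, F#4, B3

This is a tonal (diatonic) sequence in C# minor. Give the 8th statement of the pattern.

The 3-note cells begin on G#3, B3, D#4, F#4, A4 — each up a 3rd from the last.
Carrying on: C#5 → E5 → G#5.
From G#5 the diatonic shape gives G#5 E5 A4.

G#5 E5 A4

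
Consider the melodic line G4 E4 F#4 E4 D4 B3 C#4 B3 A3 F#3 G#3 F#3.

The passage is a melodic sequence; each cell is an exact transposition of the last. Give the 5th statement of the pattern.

Taking 4-note groups, the heads are G4, D4, A3: the pattern moves down a 4th.
Carrying on: E3 → B2.
So cell 5 is B2 G#2 A#2 G#2.

B2 G#2 A#2 G#2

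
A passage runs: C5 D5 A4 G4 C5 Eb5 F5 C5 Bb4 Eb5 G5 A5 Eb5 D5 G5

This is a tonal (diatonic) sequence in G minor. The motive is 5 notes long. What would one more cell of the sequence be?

Unit = 5 notes; the statements start on C5, Eb5, G5, moving up a 3rd each time.
So cell 4 is Bb5 C6 G5 F5 Bb5.

Bb5 C6 G5 F5 Bb5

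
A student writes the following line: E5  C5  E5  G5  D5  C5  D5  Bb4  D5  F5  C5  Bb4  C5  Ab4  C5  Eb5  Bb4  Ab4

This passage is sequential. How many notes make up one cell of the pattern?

6

There are 18 notes; a 6-note unit gives 3 cells:
E5 C5 E5 G5 D5 C5 | D5 Bb4 D5 F5 C5 Bb4 | C5 Ab4 C5 Eb5 Bb4 Ab4
Every group is a transposition down a 2nd of the one before; no shorter unit works.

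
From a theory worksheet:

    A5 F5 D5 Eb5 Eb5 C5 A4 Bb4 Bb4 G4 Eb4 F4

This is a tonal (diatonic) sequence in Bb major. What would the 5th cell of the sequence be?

The 4-note cells begin on A5, Eb5, Bb4 — each down a 4th from the last.
Carrying on: F4 → C4.
So cell 5 is C4 A3 F3 G3.

C4 A3 F3 G3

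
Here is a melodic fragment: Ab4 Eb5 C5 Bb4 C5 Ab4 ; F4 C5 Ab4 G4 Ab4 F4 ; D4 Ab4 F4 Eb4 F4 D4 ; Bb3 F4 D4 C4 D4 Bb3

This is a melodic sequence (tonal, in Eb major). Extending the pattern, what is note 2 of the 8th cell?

Eb3

With 6-note cells, note 2 of each statement runs Eb5, C5, Ab4, F4.
Carrying that down a 3rd forward: D4 → Bb3 → G3 → Eb3.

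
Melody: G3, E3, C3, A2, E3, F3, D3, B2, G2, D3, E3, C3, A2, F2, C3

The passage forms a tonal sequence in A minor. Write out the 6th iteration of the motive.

The 5-note cells begin on G3, F3, E3 — each down a 2nd from the last.
Extending down a 2nd: D3 → C3 → B2.
From B2 the diatonic shape gives B2 G2 E2 C2 G2.

B2 G2 E2 C2 G2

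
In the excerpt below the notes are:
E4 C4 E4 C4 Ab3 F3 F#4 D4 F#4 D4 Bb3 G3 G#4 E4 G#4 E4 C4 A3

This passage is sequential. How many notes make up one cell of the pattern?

6

There are 18 notes; a 6-note unit gives 3 cells:
E4 C4 E4 C4 Ab3 F3 | F#4 D4 F#4 D4 Bb3 G3 | G#4 E4 G#4 E4 C4 A3
Every group is a transposition up a 2nd of the one before; no shorter unit works.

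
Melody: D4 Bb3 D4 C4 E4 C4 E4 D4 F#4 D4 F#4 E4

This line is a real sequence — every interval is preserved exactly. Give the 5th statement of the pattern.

Taking 4-note groups, the heads are D4, E4, F#4: the pattern moves up a 2nd.
Continuing the starts: G#4 → A#4.
From A#4 the exact shape gives A#4 F#4 A#4 G#4.

A#4 F#4 A#4 G#4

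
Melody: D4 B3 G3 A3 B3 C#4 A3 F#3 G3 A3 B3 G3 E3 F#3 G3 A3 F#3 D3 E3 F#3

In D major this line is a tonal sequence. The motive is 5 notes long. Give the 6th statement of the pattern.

The 5-note cells begin on D4, C#4, B3, A3 — each down a 2nd from the last.
Carrying on: G3 → F#3.
So cell 6 is F#3 D3 B2 C#3 D3.

F#3 D3 B2 C#3 D3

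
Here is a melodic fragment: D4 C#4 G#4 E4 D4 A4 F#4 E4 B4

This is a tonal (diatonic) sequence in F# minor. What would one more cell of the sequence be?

G#4 F#4 C#5

The 3-note cells begin on D4, E4, F#4 — each up a 2nd from the last.
So cell 4 is G#4 F#4 C#5.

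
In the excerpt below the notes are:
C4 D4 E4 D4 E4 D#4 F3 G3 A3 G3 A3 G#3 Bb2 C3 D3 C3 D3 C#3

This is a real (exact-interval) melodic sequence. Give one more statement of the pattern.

With a 6-note motive the entries are C4, F3, Bb2, each down a 5th from the previous.
Statement 4 starts on Eb2 and keeps the same exact contour: Eb2 F2 G2 F2 G2 F#2.

Eb2 F2 G2 F2 G2 F#2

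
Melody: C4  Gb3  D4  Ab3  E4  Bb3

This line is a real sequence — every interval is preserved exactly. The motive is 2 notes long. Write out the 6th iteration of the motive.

A#4 E4

With a 2-note motive the entries are C4, D4, E4, each up a 2nd from the previous.
Continuing the starts: F#4 → G#4 → A#4.
So cell 6 is A#4 E4.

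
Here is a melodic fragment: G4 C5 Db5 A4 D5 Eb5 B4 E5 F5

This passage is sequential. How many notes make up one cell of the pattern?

3

9 notes total. Splitting into 3 groups of 3:
G4 C5 Db5 | A4 D5 Eb5 | B4 E5 F5
Every group is a transposition up a 2nd of the one before; no shorter unit works.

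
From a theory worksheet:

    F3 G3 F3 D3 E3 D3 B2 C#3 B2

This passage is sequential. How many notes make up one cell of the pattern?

3

9 notes total. Splitting into 3 groups of 3:
F3 G3 F3 | D3 E3 D3 | B2 C#3 B2
Each cell is the previous one down a 3rd — so the unit is 3 notes.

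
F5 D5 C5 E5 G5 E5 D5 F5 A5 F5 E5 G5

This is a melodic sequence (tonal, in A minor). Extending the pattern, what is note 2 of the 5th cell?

A5

With 4-note cells, note 2 of each statement runs D5, E5, F5.
Extending up a 2nd: G5 → A5.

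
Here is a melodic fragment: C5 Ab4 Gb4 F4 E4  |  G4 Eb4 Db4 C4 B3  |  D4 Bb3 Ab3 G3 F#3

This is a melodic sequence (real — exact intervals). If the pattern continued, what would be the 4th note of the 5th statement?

A2

With 5-note cells, note 4 of each statement runs F4, C4, G3.
Each moves down a 4th. Continuing: D3 → A2.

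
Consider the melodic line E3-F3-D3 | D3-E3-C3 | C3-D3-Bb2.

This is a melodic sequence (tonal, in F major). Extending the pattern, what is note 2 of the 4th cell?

C3

With 3-note cells, note 2 of each statement runs F3, E3, D3.
One more down a 2nd gives C3.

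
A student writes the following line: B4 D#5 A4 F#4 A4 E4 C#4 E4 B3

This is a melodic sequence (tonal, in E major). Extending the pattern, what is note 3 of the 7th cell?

D#2

With 3-note cells, note 3 of each statement runs A4, E4, B3.
Extending down a 4th: F#3 → C#3 → G#2 → D#2.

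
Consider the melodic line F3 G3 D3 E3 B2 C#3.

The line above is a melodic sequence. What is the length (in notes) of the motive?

Try groups of 2 (3 cells in 6 notes):
F3 G3 | D3 E3 | B2 C#3
Every group is a transposition down a 3rd of the one before; no shorter unit works.

2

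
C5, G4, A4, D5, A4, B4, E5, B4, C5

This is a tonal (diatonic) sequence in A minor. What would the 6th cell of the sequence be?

A5 E5 F5

With a 3-note motive the entries are C5, D5, E5, each up a 2nd from the previous.
Continuing the starts: F5 → G5 → A5.
Statement 6 starts on A5 and keeps the same diatonic contour: A5 E5 F5.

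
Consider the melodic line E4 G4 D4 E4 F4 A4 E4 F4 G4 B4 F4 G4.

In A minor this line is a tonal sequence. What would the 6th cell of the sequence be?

C5 E5 B4 C5

Taking 4-note groups, the heads are E4, F4, G4: the pattern moves up a 2nd.
Extending up a 2nd: A4 → B4 → C5.
So cell 6 is C5 E5 B4 C5.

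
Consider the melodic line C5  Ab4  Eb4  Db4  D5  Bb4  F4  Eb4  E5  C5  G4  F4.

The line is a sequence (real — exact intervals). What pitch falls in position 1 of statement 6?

A#5

Grouping in 4s, the 1st note of each cell is C5, D5, E5.
Extending up a 2nd: F#5 → G#5 → A#5.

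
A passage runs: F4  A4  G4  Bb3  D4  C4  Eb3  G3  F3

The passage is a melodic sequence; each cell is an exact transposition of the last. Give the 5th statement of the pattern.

The 3-note cells begin on F4, Bb3, Eb3 — each down a 5th from the last.
Extending down a 5th: Ab2 → Db2.
Statement 5 starts on Db2 and keeps the same exact contour: Db2 F2 Eb2.

Db2 F2 Eb2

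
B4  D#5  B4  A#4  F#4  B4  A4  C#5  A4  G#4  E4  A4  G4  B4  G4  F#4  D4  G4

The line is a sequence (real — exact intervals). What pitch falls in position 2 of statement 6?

F4

The unit is 6 notes. Position-2 pitches of the 3 shown cells: D#5, C#5, B4.
Carrying that down a 2nd forward: A4 → G4 → F4.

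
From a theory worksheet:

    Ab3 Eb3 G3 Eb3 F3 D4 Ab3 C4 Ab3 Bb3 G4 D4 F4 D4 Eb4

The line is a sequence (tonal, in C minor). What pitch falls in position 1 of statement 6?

Bb5

With 5-note cells, note 1 of each statement runs Ab3, D4, G4.
Carrying that up a 4th forward: C5 → F5 → Bb5.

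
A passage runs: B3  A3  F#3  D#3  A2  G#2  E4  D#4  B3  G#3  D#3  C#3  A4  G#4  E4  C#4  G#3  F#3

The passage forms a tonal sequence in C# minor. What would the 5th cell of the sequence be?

The 6-note cells begin on B3, E4, A4 — each up a 4th from the last.
Extending up a 4th: D#5 → G#5.
From G#5 the diatonic shape gives G#5 F#5 D#5 B4 F#4 E4.

G#5 F#5 D#5 B4 F#4 E4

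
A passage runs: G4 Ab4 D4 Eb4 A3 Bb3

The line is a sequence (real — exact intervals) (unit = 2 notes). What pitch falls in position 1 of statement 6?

Grouping in 2s, the 1st note of each cell is G4, D4, A3.
Each moves down a 4th. Continuing: E3 → B2 → F#2.

F#2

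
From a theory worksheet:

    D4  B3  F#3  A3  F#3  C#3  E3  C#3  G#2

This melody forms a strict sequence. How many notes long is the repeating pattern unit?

3

Try groups of 3 (3 cells in 9 notes):
D4 B3 F#3 | A3 F#3 C#3 | E3 C#3 G#2
Every group is a transposition down a 4th of the one before; no shorter unit works.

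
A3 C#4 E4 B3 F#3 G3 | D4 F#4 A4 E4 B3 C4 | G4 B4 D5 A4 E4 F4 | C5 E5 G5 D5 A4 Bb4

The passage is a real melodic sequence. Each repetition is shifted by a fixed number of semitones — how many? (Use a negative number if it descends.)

The 6-note cells begin on A3, D4, G4, C5 — each up a 4th from the last.
A3 to D4 spans +5 semitones.

5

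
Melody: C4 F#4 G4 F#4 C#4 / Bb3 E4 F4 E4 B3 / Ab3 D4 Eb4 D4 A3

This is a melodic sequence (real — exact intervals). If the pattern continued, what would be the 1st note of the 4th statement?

Gb3

The unit is 5 notes. Position-1 pitches of the 3 shown cells: C4, Bb3, Ab3.
From Ab3, down a 2nd gives Gb3.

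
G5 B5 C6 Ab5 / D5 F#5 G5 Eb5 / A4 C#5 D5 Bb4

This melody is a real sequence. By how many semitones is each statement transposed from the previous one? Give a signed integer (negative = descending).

-5

The 4-note cells begin on G5, D5, A4 — each down a 4th from the last.
Counting half-steps from G5 to D5: -5.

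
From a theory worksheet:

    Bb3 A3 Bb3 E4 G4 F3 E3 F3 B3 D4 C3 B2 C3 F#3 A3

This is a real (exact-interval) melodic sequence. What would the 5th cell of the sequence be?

D2 C#2 D2 G#2 B2

Taking 5-note groups, the heads are Bb3, F3, C3: the pattern moves down a 4th.
Extending down a 4th: G2 → D2.
So cell 5 is D2 C#2 D2 G#2 B2.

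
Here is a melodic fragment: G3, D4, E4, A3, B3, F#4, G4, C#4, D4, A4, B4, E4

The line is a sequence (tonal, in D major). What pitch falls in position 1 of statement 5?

With 4-note cells, note 1 of each statement runs G3, B3, D4.
Carrying that up a 3rd forward: F#4 → A4.

A4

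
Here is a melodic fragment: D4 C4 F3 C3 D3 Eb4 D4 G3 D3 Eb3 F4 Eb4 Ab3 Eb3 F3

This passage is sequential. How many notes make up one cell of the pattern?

5

Try groups of 5 (3 cells in 15 notes):
D4 C4 F3 C3 D3 | Eb4 D4 G3 D3 Eb3 | F4 Eb4 Ab3 Eb3 F3
Each cell is the previous one up a 2nd — so the unit is 5 notes.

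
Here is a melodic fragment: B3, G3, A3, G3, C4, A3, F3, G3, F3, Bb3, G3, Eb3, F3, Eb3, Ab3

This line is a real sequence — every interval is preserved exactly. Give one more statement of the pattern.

F3 Db3 Eb3 Db3 Gb3

Unit = 5 notes; the statements start on B3, A3, G3, moving down a 2nd each time.
So cell 4 is F3 Db3 Eb3 Db3 Gb3.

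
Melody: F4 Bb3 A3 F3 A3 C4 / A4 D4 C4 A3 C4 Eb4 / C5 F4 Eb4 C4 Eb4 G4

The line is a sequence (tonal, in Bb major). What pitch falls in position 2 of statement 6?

Eb5

With 6-note cells, note 2 of each statement runs Bb3, D4, F4.
Each moves up a 3rd. Continuing: A4 → C5 → Eb5.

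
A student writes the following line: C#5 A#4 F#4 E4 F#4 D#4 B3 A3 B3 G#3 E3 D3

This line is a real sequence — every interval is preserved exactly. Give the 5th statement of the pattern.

A2 F#2 D2 C2

With a 4-note motive the entries are C#5, F#4, B3, each down a 5th from the previous.
Continuing the starts: E3 → A2.
Statement 5 starts on A2 and keeps the same exact contour: A2 F#2 D2 C2.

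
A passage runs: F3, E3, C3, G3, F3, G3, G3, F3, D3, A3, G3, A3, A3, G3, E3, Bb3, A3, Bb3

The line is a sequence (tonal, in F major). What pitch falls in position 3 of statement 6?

With 6-note cells, note 3 of each statement runs C3, D3, E3.
Extending up a 2nd: F3 → G3 → A3.

A3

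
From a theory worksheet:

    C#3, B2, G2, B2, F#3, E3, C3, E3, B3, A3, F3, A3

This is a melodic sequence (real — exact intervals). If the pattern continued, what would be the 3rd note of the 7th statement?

With 4-note cells, note 3 of each statement runs G2, C3, F3.
Carrying that up a 4th forward: Bb3 → Eb4 → Ab4 → Db5.

Db5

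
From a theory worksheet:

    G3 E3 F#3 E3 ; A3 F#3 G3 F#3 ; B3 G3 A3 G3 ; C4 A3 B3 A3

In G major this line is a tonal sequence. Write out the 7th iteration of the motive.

Taking 4-note groups, the heads are G3, A3, B3, C4: the pattern moves up a 2nd.
Continuing the starts: D4 → E4 → F#4.
Statement 7 starts on F#4 and keeps the same diatonic contour: F#4 D4 E4 D4.

F#4 D4 E4 D4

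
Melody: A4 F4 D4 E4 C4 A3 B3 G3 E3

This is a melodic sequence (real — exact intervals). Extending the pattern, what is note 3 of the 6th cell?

Grouping in 3s, the 3rd note of each cell is D4, A3, E3.
Each moves down a 4th. Continuing: B2 → F#2 → C#2.

C#2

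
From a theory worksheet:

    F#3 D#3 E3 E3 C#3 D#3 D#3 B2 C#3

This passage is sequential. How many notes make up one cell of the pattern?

There are 9 notes; a 3-note unit gives 3 cells:
F#3 D#3 E3 | E3 C#3 D#3 | D#3 B2 C#3
That's a consistent down a 2nd shift per cell, and no other grouping gives one.

3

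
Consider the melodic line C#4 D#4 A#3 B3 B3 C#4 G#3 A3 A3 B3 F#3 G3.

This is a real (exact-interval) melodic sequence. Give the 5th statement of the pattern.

F3 G3 D3 Eb3

The 4-note cells begin on C#4, B3, A3 — each down a 2nd from the last.
Extending down a 2nd: G3 → F3.
Statement 5 starts on F3 and keeps the same exact contour: F3 G3 D3 Eb3.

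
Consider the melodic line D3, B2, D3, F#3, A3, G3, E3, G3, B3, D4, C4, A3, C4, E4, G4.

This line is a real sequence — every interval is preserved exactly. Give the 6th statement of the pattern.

Eb5 C5 Eb5 G5 Bb5

The 5-note cells begin on D3, G3, C4 — each up a 4th from the last.
Continuing the starts: F4 → Bb4 → Eb5.
Statement 6 starts on Eb5 and keeps the same exact contour: Eb5 C5 Eb5 G5 Bb5.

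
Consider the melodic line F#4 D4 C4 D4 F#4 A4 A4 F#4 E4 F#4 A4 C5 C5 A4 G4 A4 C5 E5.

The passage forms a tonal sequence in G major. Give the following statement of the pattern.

Unit = 6 notes; the statements start on F#4, A4, C5, moving up a 3rd each time.
From E5 the diatonic shape gives E5 C5 B4 C5 E5 G5.

E5 C5 B4 C5 E5 G5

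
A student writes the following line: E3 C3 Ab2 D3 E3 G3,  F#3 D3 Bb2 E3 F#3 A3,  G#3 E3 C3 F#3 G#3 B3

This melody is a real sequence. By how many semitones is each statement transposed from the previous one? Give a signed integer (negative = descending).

Taking 6-note groups, the heads are E3, F#3, G#3: the pattern moves up a 2nd.
E3→F#3 is 54 − 52 = 2 semitones.

2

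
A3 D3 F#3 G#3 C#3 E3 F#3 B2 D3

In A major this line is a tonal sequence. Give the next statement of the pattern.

E3 A2 C#3

The 3-note cells begin on A3, G#3, F#3 — each down a 2nd from the last.
So cell 4 is E3 A2 C#3.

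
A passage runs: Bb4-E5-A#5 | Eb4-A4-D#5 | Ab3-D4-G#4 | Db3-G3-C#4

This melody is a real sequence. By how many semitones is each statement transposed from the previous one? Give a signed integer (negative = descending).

-7

With a 3-note motive the entries are Bb4, Eb4, Ab3, Db3, each down a 5th from the previous.
Bb4→Eb4 is 63 − 70 = -7 semitones.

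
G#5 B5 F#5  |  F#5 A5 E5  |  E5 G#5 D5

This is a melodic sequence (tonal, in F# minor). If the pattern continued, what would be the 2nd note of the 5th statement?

The unit is 3 notes. Position-2 pitches of the 3 shown cells: B5, A5, G#5.
Each moves down a 2nd. Continuing: F#5 → E5.

E5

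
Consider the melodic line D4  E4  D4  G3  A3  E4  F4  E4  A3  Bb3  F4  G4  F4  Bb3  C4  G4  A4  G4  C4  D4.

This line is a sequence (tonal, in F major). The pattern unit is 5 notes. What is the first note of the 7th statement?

C5

Taking 5-note groups, the heads are D4, E4, F4, G4: the pattern moves up a 2nd.
Continuing: A4 → Bb4 → C5. Statement 7 starts on C5.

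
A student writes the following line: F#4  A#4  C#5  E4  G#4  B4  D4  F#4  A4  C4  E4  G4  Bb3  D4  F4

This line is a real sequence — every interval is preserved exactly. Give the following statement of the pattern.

Ab3 C4 Eb4

Unit = 3 notes; the statements start on F#4, E4, D4, C4, Bb3, moving down a 2nd each time.
So cell 6 is Ab3 C4 Eb4.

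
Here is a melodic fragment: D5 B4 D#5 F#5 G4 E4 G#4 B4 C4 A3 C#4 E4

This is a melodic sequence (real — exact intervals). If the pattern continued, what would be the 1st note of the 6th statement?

Eb2

Grouping in 4s, the 1st note of each cell is D5, G4, C4.
Carrying that down a 5th forward: F3 → Bb2 → Eb2.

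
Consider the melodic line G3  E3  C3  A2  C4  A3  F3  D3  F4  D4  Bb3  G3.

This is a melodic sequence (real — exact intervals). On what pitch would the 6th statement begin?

Ab5

Unit = 4 notes; the statements start on G3, C4, F4, moving up a 4th each time.
Extending the heads up a 4th: Bb4 → Eb5 → Ab5.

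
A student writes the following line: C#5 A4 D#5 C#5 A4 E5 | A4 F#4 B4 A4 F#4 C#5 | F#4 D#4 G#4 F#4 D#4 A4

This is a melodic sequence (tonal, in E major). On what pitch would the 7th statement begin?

E3

Taking 6-note groups, the heads are C#5, A4, F#4: the pattern moves down a 3rd.
Extending the heads down a 3rd: D#4 → B3 → G#3 → E3.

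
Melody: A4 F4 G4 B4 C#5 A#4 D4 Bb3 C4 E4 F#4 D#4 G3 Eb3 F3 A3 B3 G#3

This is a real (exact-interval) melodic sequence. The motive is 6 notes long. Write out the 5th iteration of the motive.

F2 Db2 Eb2 G2 A2 F#2

Taking 6-note groups, the heads are A4, D4, G3: the pattern moves down a 5th.
Extending down a 5th: C3 → F2.
So cell 5 is F2 Db2 Eb2 G2 A2 F#2.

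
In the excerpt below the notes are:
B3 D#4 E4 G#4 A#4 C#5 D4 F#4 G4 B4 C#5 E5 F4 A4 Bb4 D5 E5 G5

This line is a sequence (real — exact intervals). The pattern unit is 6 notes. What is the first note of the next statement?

Ab4

With a 6-note motive the entries are B3, D4, F4, each up a 3rd from the previous.
The next head, up a 3rd from F4, is Ab4.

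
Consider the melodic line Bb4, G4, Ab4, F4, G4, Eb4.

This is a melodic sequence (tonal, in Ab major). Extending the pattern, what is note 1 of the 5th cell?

With 2-note cells, note 1 of each statement runs Bb4, Ab4, G4.
Carrying that down a 2nd forward: F4 → Eb4.

Eb4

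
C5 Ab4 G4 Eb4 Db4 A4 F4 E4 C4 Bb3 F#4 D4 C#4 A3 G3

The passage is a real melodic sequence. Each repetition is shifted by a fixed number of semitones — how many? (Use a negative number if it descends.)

-3

With a 5-note motive the entries are C5, A4, F#4, each down a 3rd from the previous.
C5→A4 is 69 − 72 = -3 semitones.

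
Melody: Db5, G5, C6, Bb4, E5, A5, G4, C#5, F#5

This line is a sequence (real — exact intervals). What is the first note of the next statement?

The 3-note cells begin on Db5, Bb4, G4 — each down a 3rd from the last.
One more step down a 3rd gives E4.

E4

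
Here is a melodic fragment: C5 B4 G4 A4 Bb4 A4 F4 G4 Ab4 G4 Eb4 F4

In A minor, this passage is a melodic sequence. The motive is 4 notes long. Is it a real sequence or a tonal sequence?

Each cell has the same semitone pattern (-1, -4, 2) — intervals are preserved exactly.
And Bb4 lies outside A minor, so the sequence is real rather than tonal.

real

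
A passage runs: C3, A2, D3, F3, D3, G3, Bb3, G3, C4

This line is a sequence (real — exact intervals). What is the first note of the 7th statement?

With a 3-note motive the entries are C3, F3, Bb3, each up a 4th from the previous.
Extending the heads up a 4th: Eb4 → Ab4 → Db5 → Gb5.

Gb5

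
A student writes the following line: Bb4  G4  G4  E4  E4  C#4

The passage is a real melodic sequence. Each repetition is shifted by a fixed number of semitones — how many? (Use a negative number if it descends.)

-3

With a 2-note motive the entries are Bb4, G4, E4, each down a 3rd from the previous.
Counting half-steps from Bb4 to G4: -3.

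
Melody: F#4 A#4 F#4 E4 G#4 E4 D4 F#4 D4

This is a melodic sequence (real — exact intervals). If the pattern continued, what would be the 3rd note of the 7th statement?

With 3-note cells, note 3 of each statement runs F#4, E4, D4.
Each moves down a 2nd. Continuing: C4 → Bb3 → Ab3 → Gb3.

Gb3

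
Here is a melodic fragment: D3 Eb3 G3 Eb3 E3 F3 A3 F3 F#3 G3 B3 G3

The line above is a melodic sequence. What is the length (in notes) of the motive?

4

There are 12 notes; a 4-note unit gives 3 cells:
D3 Eb3 G3 Eb3 | E3 F3 A3 F3 | F#3 G3 B3 G3
That's a consistent up a 2nd shift per cell, and no other grouping gives one.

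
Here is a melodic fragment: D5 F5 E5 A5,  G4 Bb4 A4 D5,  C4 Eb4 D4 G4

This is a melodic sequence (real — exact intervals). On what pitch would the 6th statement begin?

Eb2

Unit = 4 notes; the statements start on D5, G4, C4, moving down a 5th each time.
Extending the heads down a 5th: F3 → Bb2 → Eb2.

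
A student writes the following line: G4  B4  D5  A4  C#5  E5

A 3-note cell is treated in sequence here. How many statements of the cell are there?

2

6 notes in groups of 3 gives 6/3 = 2 statements.
Starts: G4, A4 — each up a 2nd.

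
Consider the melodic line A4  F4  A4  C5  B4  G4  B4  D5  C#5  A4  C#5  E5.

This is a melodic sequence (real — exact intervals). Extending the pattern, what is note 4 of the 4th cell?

F#5

The unit is 4 notes. Position-4 pitches of the 3 shown cells: C5, D5, E5.
Each moves up a 2nd; the next is F#5.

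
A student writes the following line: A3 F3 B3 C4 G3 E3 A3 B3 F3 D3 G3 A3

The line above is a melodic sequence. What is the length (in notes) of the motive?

4

There are 12 notes; a 4-note unit gives 3 cells:
A3 F3 B3 C4 | G3 E3 A3 B3 | F3 D3 G3 A3
Each cell is the previous one down a 2nd — so the unit is 4 notes.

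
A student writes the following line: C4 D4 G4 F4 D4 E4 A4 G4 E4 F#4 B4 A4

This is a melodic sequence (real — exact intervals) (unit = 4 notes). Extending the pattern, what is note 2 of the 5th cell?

Grouping in 4s, the 2nd note of each cell is D4, E4, F#4.
Carrying that up a 2nd forward: G#4 → A#4.

A#4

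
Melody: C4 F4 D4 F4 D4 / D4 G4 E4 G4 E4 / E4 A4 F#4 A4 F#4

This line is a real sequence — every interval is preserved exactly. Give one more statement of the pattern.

F#4 B4 G#4 B4 G#4

Unit = 5 notes; the statements start on C4, D4, E4, moving up a 2nd each time.
So cell 4 is F#4 B4 G#4 B4 G#4.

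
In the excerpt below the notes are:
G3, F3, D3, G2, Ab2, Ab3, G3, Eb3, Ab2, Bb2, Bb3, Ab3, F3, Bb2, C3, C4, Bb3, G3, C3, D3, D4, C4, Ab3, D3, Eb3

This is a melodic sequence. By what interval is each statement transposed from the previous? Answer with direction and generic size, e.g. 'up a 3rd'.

up a 2nd

Unit = 5 notes; the statements start on G3, Ab3, Bb3, C4, D4, moving up a 2nd each time.
From G3 to Ab3: up a 2nd.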